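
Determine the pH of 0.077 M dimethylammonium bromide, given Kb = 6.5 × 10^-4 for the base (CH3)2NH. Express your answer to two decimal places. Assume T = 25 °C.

(CH3)2NH2+ is the conjugate acid of the weak base (CH3)2NH.
Ka = Kw/Kb = 1.0×10^-14 / 6.5 × 10^-4 = 1.54 × 10^-11
From the ICE table, Ka = [H+]²/(0.077 − [H+]) = 1.54 × 10^-11.
Neglecting [H+] in the denominator: [H+] = √(1.54 × 10^-11 × 0.077) = 1.09 × 10^-6 M
pH = −log(1.09 × 10^-6) = 5.96

pH = 5.96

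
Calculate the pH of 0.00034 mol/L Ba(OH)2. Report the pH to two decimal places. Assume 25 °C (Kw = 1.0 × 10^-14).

Ba(OH)2 is a strong base (each formula unit releases 2 OH-); [OH-] = 0.00068 M.
pOH = -log(0.00068) = 3.17
pH = 14.00 - 3.17 = 10.83

pH = 10.83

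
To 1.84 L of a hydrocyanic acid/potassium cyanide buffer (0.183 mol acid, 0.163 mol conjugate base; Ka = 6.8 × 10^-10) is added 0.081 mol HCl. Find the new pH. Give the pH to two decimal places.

Added H+ converts CN- to HCN: HCN → 0.264 mol, CN- → 0.082 mol.
pKa = −log(6.8 × 10^-10) = 9.167
pH = pKa + log([A⁻]/[HA]) = 9.167 + log(0.082/0.264) = 9.167 -0.508

pH = 8.66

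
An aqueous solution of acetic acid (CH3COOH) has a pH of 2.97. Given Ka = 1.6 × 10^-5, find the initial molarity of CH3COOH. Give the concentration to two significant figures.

C₀ = 7.3 × 10^-2 M

[H+] = 10^(-2.97) = 1.07 × 10^-3 M = x
Ka = x²/(C₀ − x) ⇒ C₀ = x + x²/Ka
C₀ = 1.07 × 10^-3 + (1.07 × 10^-3)²/(1.6 × 10^-5) = 7.26 × 10^-2 M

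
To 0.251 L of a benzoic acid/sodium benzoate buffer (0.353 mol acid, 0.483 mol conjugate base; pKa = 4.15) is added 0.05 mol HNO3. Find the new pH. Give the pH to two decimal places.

pH = 4.18

After neutralization: n(C6H5COOH) = 0.403 mol, n(C6H5COO-) = 0.433 mol.
pH = pKa + log([A⁻]/[HA]) = 4.15 + log(0.433/0.403) = 4.15 +0.031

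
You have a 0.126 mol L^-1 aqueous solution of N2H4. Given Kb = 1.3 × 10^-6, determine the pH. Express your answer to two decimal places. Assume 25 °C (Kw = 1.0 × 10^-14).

pH = 10.61

N2H4 + H2O ⇌ N2H5+ + OH-
Kb = x²/(0.126 − x) = 1.3 × 10^-6
Assume x ≪ 0.126: x ≈ √(1.3 × 10^-6 × 0.126) = 4.05 × 10^-4 M
pOH = 3.39, so pH = 14.00 − pOH = 10.61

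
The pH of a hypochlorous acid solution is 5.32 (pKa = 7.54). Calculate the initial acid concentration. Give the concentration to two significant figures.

C₀ = 8.0 × 10^-4 M

[H+] = 10^(-5.32) = 4.79 × 10^-6 M = x
Ka = 10^(−7.54) = 2.88 × 10^-8
Ka = x²/(C₀ − x) ⇒ C₀ = x + x²/Ka
C₀ = 4.79 × 10^-6 + (4.79 × 10^-6)²/(2.88 × 10^-8) = 8.01 × 10^-4 M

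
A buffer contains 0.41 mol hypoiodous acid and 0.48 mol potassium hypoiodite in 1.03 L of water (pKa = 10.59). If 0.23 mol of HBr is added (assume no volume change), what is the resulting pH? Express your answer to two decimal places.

Added H+ converts OI- to HOI: HOI → 0.64 mol, OI- → 0.25 mol.
Henderson–Hasselbalch with mole ratio 0.25/0.64: pH = 10.59 + (-0.408)

pH = 10.18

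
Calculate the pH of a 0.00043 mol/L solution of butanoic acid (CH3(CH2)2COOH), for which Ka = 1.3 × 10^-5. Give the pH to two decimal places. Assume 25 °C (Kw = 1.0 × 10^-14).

pH = 4.16

CH3(CH2)2COOH ⇌ CH3(CH2)2COO- + H+
From the ICE table, Ka = [H+]²/(0.00043 − [H+]) = 1.3 × 10^-5.
The 5% rule fails; solving [H+]² + Ka·[H+] − Ka·C₀ = 0 exactly:
[H+] = (−Ka + √(Ka² + 4·Ka·C₀))/2 = 6.85 × 10^-5 M
pH = −log[H+] = −log(6.85 × 10^-5) = 4.16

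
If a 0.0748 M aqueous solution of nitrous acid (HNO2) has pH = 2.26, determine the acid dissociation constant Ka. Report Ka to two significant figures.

[H+] = 10^(-2.26) = 5.50 × 10^-3 M
At equilibrium [HA] = 0.0748 − 5.50 × 10^-3 = 6.93 × 10^-2 M
Ka = [H+][A-]/[HA] = (5.50 × 10^-3)² / 6.93 × 10^-2 = 4.4 × 10^-4

Ka = 4.4 × 10^-4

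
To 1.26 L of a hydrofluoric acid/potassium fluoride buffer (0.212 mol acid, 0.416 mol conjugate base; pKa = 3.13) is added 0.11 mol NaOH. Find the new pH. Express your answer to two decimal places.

OH- converts HF to F-: HF → 0.102 mol, F- → 0.526 mol.
Henderson–Hasselbalch with mole ratio 0.526/0.102: pH = 3.13 + (+0.712)

pH = 3.84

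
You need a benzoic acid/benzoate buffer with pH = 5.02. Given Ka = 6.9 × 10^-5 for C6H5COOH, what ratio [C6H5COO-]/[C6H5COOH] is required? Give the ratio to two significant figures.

ratio = 7.2

pKa = -log(6.9 × 10^-5) = 4.161
pH = pKa + log(r) ⇒ log(r) = 5.02 − 4.161 = +0.859
r = [C6H5COO-]/[C6H5COOH] = 10^(+0.859) = 7.23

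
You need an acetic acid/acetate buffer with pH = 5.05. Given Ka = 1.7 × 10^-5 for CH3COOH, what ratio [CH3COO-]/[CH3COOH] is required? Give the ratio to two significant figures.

ratio = 1.9

pKa = -log(1.7 × 10^-5) = 4.770
pH = pKa + log(r) ⇒ log(r) = 5.05 − 4.770 = +0.280
r = [CH3COO-]/[CH3COOH] = 10^(+0.280) = 1.91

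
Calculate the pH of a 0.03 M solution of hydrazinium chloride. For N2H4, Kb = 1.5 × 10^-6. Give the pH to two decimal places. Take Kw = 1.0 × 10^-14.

pH = 4.85

N2H5+ is the conjugate acid of the weak base N2H4.
Ka = Kw/Kb = 1.0×10^-14 / 1.5 × 10^-6 = 6.67 × 10^-9
From the ICE table, Ka = [H+]²/(0.03 − [H+]) = 6.67 × 10^-9.
Assume [H+] ≪ 0.03: [H+] ≈ √(6.67 × 10^-9 × 0.03) = 1.41 × 10^-5 M
pH = −log[H+] = −log(1.41 × 10^-5) = 4.85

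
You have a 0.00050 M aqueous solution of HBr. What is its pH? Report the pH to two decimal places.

pH = 3.30

HBr is a strong acid and dissociates completely, so [H+] = 0.00050 M.
pH = -log(0.0005) = 3.30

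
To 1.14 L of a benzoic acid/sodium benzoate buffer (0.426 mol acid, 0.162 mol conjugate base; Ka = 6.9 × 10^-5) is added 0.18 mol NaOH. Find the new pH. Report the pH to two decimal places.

pH = 4.30

OH- converts C6H5COOH to C6H5COO-: C6H5COOH → 0.246 mol, C6H5COO- → 0.342 mol.
pKa = −log(6.9 × 10^-5) = 4.161
pH = pKa + log(n_C6H5COO-/n_C6H5COOH) = 4.161 + log(0.342/0.246) = 4.161 + (+0.143)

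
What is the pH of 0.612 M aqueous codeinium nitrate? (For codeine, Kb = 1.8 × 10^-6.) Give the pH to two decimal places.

pH = 4.23

C18H22NO3+ is the conjugate acid of the weak base C18H21NO3.
Ka = Kw/Kb = 1.0×10^-14 / 1.8 × 10^-6 = 5.56 × 10^-9
Ka = [H+]²/(0.612 − [H+]) = 5.56 × 10^-9
Since Ka ≪ C₀, [H+] ≈ √(Ka·C₀) = 5.83 × 10^-5 M.
([H+]/C₀ = 0.0095% < 5%, so the approximation holds.)
pH = −log(5.83 × 10^-5) = 4.23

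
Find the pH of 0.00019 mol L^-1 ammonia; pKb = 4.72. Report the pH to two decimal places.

NH3 + H2O ⇌ NH4+ + OH-
Kb = 10^(−4.72) = 1.91 × 10^-5
From the ICE table, Kb = x²/(0.00019 − x) = 1.91 × 10^-5.
The 5% rule fails; solving x² + Kb·x − Kb·C₀ = 0 exactly:
x = (−Kb + √(Kb² + 4·Kb·C₀))/2 = 5.14 × 10^-5 M
pOH = 4.29, so pH = 14.00 − pOH = 9.71

pH = 9.71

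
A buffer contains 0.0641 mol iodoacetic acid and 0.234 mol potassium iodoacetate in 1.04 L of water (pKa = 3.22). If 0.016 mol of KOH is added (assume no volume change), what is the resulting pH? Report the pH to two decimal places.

OH- converts ICH2COOH to ICH2COO-: ICH2COOH → 0.0481 mol, ICH2COO- → 0.25 mol.
pH = pKa + log(n_ICH2COO-/n_ICH2COOH) = 3.22 + log(0.25/0.0481) = 3.22 + (+0.716)

pH = 3.94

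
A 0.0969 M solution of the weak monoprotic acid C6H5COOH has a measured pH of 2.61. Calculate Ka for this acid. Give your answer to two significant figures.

Ka = 6.4 × 10^-5

[H+] = 10^(-2.61) = 2.45 × 10^-3 M
At equilibrium [HA] = 0.0969 − 2.45 × 10^-3 = 9.45 × 10^-2 M
Ka = [H+][A-]/[HA] = (2.45 × 10^-3)² / 9.45 × 10^-2 = 6.4 × 10^-5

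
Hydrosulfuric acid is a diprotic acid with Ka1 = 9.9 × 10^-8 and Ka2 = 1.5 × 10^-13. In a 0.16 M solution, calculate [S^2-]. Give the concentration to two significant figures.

First ionization gives [H+] ≈ [HS-] = 1.26 × 10^-4 M.
Second step: Ka2 = [H+][S^2-]/[HS-] ≈ [S^2-] (since [H+] ≈ [HS-]).
So [S^2-] ≈ Ka2.

1.5 × 10^-13 M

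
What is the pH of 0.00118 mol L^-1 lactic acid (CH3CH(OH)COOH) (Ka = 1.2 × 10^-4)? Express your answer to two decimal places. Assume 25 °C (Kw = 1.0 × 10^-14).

pH = 3.49

CH3CH(OH)COOH ⇌ CH3CH(OH)COO- + H+
From the ICE table, Ka = [H+]²/(0.00118 − [H+]) = 1.2 × 10^-4.
The 5% rule fails; solving [H+]² + Ka·[H+] − Ka·C₀ = 0 exactly:
[H+] = [−0.00012 + √(0.00012² + 5.66e-07)]/2 = 3.21 × 10^-4 M
pH = −log[H+] = −log(3.21 × 10^-4) = 3.49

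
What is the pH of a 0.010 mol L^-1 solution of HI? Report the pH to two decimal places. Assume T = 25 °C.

pH = 2.00

HI is a strong acid and dissociates completely, so [H+] = 0.010 M.
pH = -log(0.01) = 2.00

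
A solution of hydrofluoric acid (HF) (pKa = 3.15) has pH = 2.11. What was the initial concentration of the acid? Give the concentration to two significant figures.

[H+] = 10^(-2.11) = 7.76 × 10^-3 M = x
Ka = 10^(−3.15) = 7.08 × 10^-4
Ka = x²/(C₀ − x) ⇒ C₀ = x + x²/Ka
C₀ = 7.76 × 10^-3 + (7.76 × 10^-3)²/(7.08 × 10^-4) = 9.28 × 10^-2 M

C₀ = 9.3 × 10^-2 M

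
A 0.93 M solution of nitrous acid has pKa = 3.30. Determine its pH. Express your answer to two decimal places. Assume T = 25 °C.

pH = 1.67

HNO2 ⇌ NO2- + H+
Ka = 10^(−3.30) = 5.01 × 10^-4
Let x = [H+] at equilibrium. Ka = x²/(0.93 − x).
Assume x ≪ 0.93: x ≈ √(5.01 × 10^-4 × 0.93) = 2.16 × 10^-2 M
pH = −log[H+] = −log(2.16 × 10^-2) = 1.67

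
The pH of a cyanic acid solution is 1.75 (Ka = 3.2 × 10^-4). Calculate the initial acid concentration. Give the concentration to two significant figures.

C₀ = 1.0 M

[H+] = 10^(-1.75) = 1.78 × 10^-2 M = x
Ka = x²/(C₀ − x) ⇒ C₀ = x + x²/Ka
C₀ = 1.78 × 10^-2 + (1.78 × 10^-2)²/(3.2 × 10^-4) = 1.01 M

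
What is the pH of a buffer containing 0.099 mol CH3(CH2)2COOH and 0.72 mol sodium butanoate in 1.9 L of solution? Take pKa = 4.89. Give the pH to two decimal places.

Using pH = pKa + log([base]/[acid]) with [base]/[acid] = 0.72/0.099:
pH = 4.89 + (+0.862) = 5.75

pH = 5.75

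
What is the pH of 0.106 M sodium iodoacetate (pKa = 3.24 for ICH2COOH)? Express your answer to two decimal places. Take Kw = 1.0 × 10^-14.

pH = 8.13

ICH2COO- is the conjugate base of the weak acid ICH2COOH.
Ka = 10^(−3.24) = 5.75 × 10^-4
Kb = Kw/Ka = 1.0×10^-14 / 5.75 × 10^-4 = 1.74 × 10^-11
Kb = [OH-]²/(0.106 − [OH-]) = 1.74 × 10^-11
Neglecting [OH-] in the denominator: [OH-] = √(1.74 × 10^-11 × 0.106) = 1.36 × 10^-6 M
Check: 0.0013% ionized — well under 5%, approximation valid.
pOH = 5.87, so pH = 14.00 − pOH = 8.13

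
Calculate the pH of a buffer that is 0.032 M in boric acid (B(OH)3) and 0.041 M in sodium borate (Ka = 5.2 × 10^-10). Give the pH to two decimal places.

pH = 9.39

pKa = −log(5.2 × 10^-10) = 9.284
Using pH = pKa + log([base]/[acid]) with [base]/[acid] = 0.041/0.032:
pH = 9.284 + (+0.108) = 9.39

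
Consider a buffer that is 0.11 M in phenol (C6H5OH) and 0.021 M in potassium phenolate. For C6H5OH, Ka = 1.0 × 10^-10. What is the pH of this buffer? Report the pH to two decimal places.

pKa = −log(1.0 × 10^-10) = 10.000
Henderson–Hasselbalch: pH = pKa + log([C6H5O-]/[C6H5OH]) = 10.000 + log(0.021/0.11)
pH = 10.000 + (-0.719) = 9.28

pH = 9.28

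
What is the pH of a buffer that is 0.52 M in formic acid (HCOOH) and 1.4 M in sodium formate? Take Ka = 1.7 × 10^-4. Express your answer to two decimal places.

pH = 4.20

pKa = −log(1.7 × 10^-4) = 3.770
Using pH = pKa + log([base]/[acid]) with [base]/[acid] = 1.4/0.52:
pH = 3.770 + (+0.430) = 4.20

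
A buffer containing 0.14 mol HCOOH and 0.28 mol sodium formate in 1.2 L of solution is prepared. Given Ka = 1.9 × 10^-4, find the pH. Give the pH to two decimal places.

pH = 4.02

pKa = −log(1.9 × 10^-4) = 3.721
Henderson–Hasselbalch: pH = pKa + log([HCOO-]/[HCOOH]) = 3.721 + log(0.28/0.14)
pH = 3.721 + (+0.301) = 4.02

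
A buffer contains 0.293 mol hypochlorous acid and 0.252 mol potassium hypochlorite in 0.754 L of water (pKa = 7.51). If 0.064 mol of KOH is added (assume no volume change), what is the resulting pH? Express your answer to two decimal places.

After neutralization: n(HOCl) = 0.229 mol, n(OCl-) = 0.316 mol.
Henderson–Hasselbalch with mole ratio 0.316/0.229: pH = 7.51 + (+0.140)

pH = 7.65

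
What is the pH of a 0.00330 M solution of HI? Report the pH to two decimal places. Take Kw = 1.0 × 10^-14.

pH = 2.48

HI is a strong acid and dissociates completely, so [H+] = 0.00330 M.
pH = -log(0.0033) = 2.48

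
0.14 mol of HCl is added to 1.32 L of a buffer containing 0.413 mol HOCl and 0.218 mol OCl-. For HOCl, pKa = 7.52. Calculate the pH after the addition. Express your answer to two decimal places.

pH = 6.67

After neutralization: n(HOCl) = 0.553 mol, n(OCl-) = 0.078 mol.
Henderson–Hasselbalch with mole ratio 0.078/0.553: pH = 7.52 + (-0.851)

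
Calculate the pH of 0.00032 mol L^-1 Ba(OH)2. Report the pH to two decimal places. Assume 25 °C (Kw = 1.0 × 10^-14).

pH = 10.81

Ba(OH)2 is a strong base (each formula unit releases 2 OH-); [OH-] = 0.00064 M.
pOH = -log(0.00064) = 3.19
pH = 14.00 - 3.19 = 10.81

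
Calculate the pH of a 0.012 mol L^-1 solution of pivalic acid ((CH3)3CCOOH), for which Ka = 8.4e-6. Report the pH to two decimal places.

(CH3)3CCOOH ⇌ (CH3)3CCOO- + H+
Ka = x²/(0.012 − x) = 8.4 × 10^-6
Neglecting x in the denominator: x = √(8.4 × 10^-6 × 0.012) = 3.17 × 10^-4 M
(x/C₀ = 2.6% < 5%, so the approximation holds.)
pH = −log[H+] = −log(3.17 × 10^-4) = 3.50

pH = 3.50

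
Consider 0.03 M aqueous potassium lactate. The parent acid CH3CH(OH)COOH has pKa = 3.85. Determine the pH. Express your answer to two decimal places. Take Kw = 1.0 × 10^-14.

pH = 8.16

CH3CH(OH)COO- is the conjugate base of the weak acid CH3CH(OH)COOH.
Ka = 10^(−3.85) = 1.41 × 10^-4
Kb = Kw/Ka = 1.0×10^-14 / 1.41 × 10^-4 = 7.09 × 10^-11
From the ICE table, Kb = x²/(0.03 − x) = 7.09 × 10^-11.
Neglecting x in the denominator: x = √(7.09 × 10^-11 × 0.03) = 1.46 × 10^-6 M
(x/C₀ = 0.0049% < 5%, so the approximation holds.)
pOH = −log(1.46 × 10^-6) = 5.84; pH = 14.00 − 5.84 = 8.16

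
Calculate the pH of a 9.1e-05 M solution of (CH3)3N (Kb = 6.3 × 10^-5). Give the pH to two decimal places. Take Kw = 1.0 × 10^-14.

(CH3)3N + H2O ⇌ (CH3)3NH+ + OH-
Kb = [OH-]²/(9.1e-05 − [OH-]) = 6.3 × 10^-5
Here C₀/Kb ≈ 1.44, so the small-[OH-] approximation fails. Use the quadratic:
[OH-] = (−Kb + √(Kb² + 4·Kb·C₀))/2 = 5.05 × 10^-5 M
pOH = −log(5.05 × 10^-5) = 4.30; pH = 14.00 − 4.30 = 9.70

pH = 9.70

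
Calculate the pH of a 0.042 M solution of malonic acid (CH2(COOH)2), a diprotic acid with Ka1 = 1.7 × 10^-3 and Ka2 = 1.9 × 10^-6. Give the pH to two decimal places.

Ka1 ≫ Ka2, so treat the first dissociation as the only significant source of H+.
Ka1 = x²/(0.042 − x) = 1.7 × 10^-3
Solving the quadratic: x = (−Ka1 + √(Ka1² + 4·Ka1·C₀))/2 = 7.64 × 10^-3 M
pH = −log(7.64 × 10^-3) = 2.12

pH = 2.12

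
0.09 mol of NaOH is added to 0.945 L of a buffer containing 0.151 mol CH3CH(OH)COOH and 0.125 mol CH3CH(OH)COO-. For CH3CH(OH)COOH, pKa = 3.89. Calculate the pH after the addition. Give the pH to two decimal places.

OH- converts CH3CH(OH)COOH to CH3CH(OH)COO-: CH3CH(OH)COOH → 0.061 mol, CH3CH(OH)COO- → 0.215 mol.
pH = pKa + log(n_CH3CH(OH)COO-/n_CH3CH(OH)COOH) = 3.89 + log(0.215/0.061) = 3.89 + (+0.547)

pH = 4.44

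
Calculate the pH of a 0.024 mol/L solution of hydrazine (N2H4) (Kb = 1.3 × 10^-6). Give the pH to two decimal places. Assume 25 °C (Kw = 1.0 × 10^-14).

N2H4 + H2O ⇌ N2H5+ + OH-
From the ICE table, Kb = x²/(0.024 − x) = 1.3 × 10^-6.
Assume x ≪ 0.024: x ≈ √(1.3 × 10^-6 × 0.024) = 1.77 × 10^-4 M
pOH = 3.75, so pH = 14.00 − pOH = 10.25

pH = 10.25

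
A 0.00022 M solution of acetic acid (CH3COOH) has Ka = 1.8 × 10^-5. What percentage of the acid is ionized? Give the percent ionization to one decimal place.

24.8%

CH3COOH ⇌ CH3COO- + H+; let x = [H+] at equilibrium.
Solve x² + 1.8e-05x − 3.96e-09 = 0 → x = 5.46 × 10^-5 M
% ionization = x/C₀ × 100% = 5.46 × 10^-5/0.00022 × 100% = 24.8%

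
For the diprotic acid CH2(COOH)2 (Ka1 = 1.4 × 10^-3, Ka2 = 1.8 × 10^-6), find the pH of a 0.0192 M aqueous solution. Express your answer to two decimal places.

pH = 2.34

Ka1 ≫ Ka2, so treat the first dissociation as the only significant source of H+.
Ka1 = x²/(0.0192 − x) = 1.4 × 10^-3
Solving the quadratic: x = (−Ka1 + √(Ka1² + 4·Ka1·C₀))/2 = 4.53 × 10^-3 M
pH = −log(4.53 × 10^-3) = 2.34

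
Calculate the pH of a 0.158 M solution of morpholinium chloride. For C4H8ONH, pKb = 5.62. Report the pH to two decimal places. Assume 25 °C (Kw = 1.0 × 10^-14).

C4H8ONH2+ is the conjugate acid of the weak base C4H8ONH.
Kb = 10^(−5.62) = 2.40 × 10^-6
Ka = Kw/Kb = 1.0×10^-14 / 2.40 × 10^-6 = 4.17 × 10^-9
From the ICE table, Ka = x²/(0.158 − x) = 4.17 × 10^-9.
Since Ka ≪ C₀, x ≈ √(Ka·C₀) = 2.57 × 10^-5 M.
(x/C₀ = 0.016% < 5%, so the approximation holds.)
pH = −log(2.57 × 10^-5) = 4.59

pH = 4.59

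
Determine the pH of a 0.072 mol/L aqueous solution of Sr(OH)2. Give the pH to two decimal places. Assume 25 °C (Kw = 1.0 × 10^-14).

Sr(OH)2 is a strong base (each formula unit releases 2 OH-); [OH-] = 0.144 M.
pOH = -log(0.144) = 0.84
pH = 14.00 - 0.84 = 13.16

pH = 13.16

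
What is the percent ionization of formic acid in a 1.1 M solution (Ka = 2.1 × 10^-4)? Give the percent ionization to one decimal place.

1.4%

HCOOH ⇌ HCOO- + H+; let x = [H+] at equilibrium.
x ≈ √(Ka·C₀) = √(2.1 × 10^-4 × 1.1) = 1.52 × 10^-2 M
% ionization = x/C₀ × 100% = 1.52 × 10^-2/1.1 × 100% = 1.4%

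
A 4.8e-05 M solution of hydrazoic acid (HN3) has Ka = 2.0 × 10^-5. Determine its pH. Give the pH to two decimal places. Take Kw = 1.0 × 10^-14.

HN3 ⇌ N3- + H+
Ka = [H+]²/(4.8e-05 − [H+]) = 2.0 × 10^-5
Here C₀/Ka ≈ 2.4, so the small-[H+] approximation fails. Use the quadratic:
[H+] = [−2e-05 + √(2e-05² + 3.84e-09)]/2 = 2.26 × 10^-5 M
pH = −log[H+] = −log(2.26 × 10^-5) = 4.65

pH = 4.65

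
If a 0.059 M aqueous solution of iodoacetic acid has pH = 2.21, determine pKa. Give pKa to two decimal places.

pKa = 3.14

[H+] = 10^(-2.21) = 6.17 × 10^-3 M
At equilibrium [HA] = 0.059 − 6.17 × 10^-3 = 5.28 × 10^-2 M
Ka = [H+][A-]/[HA] = (6.17 × 10^-3)² / 5.28 × 10^-2 = 7.21 × 10^-4
pKa = -log(7.21 × 10^-4) = 3.14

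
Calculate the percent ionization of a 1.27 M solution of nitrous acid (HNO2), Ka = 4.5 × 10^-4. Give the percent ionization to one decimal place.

HNO2 ⇌ NO2- + H+; let x = [H+] at equilibrium.
x ≈ √(Ka·C₀) = √(4.5 × 10^-4 × 1.27) = 2.39 × 10^-2 M
Fraction ionized = 2.39 × 10^-2 / 1.27 = 0.0188 → 1.9%

1.9%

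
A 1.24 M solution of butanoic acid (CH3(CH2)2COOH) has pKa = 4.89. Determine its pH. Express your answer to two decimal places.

pH = 2.40

CH3(CH2)2COOH ⇌ CH3(CH2)2COO- + H+
Ka = 10^(−4.89) = 1.29 × 10^-5
From the ICE table, Ka = [H+]²/(1.24 − [H+]) = 1.29 × 10^-5.
Neglecting [H+] in the denominator: [H+] = √(1.29 × 10^-5 × 1.24) = 4.00 × 10^-3 M
pH = −log(4.00 × 10^-3) = 2.40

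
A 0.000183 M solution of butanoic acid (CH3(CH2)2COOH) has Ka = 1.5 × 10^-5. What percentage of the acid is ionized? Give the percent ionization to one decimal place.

24.8%

CH3(CH2)2COOH ⇌ CH3(CH2)2COO- + H+; let x = [H+] at equilibrium.
Ka = x²/(C₀ − x); solving the quadratic gives x = 4.54 × 10^-5 M.
Fraction ionized = 4.54 × 10^-5 / 0.000183 = 0.2481 → 24.8%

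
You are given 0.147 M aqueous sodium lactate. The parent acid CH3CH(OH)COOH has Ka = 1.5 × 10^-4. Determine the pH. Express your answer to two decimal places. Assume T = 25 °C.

CH3CH(OH)COO- is the conjugate base of the weak acid CH3CH(OH)COOH.
Kb = Kw/Ka = 1.0×10^-14 / 1.5 × 10^-4 = 6.67 × 10^-11
Kb = x²/(0.147 − x) = 6.67 × 10^-11
Since Kb ≪ C₀, x ≈ √(Kb·C₀) = 3.13 × 10^-6 M.
pOH = −log(3.13 × 10^-6) = 5.50; pH = 14.00 − 5.50 = 8.50

pH = 8.50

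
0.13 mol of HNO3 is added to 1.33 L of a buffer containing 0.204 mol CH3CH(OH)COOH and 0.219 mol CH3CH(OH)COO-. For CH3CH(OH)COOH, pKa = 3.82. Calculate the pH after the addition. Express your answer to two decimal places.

pH = 3.25

Added H+ converts CH3CH(OH)COO- to CH3CH(OH)COOH: CH3CH(OH)COOH → 0.334 mol, CH3CH(OH)COO- → 0.089 mol.
Henderson–Hasselbalch with mole ratio 0.089/0.334: pH = 3.82 + (-0.574)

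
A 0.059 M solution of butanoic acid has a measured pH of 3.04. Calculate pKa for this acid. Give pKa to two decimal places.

[H+] = 10^(-3.04) = 9.12 × 10^-4 M
At equilibrium [HA] = 0.059 − 9.12 × 10^-4 = 5.81 × 10^-2 M
Ka = [H+][A-]/[HA] = (9.12 × 10^-4)² / 5.81 × 10^-2 = 1.43 × 10^-5
pKa = -log(1.43 × 10^-5) = 4.84

pKa = 4.84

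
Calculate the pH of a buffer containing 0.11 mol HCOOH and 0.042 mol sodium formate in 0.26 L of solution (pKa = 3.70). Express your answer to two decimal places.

pH = pKa + log([A⁻]/[HA]) = 3.70 + log(0.042/0.11)
pH = 3.70 + (-0.418) = 3.28

pH = 3.28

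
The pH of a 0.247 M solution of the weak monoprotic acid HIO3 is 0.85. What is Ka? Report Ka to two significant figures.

[H+] = 10^(-0.85) = 1.41 × 10^-1 M
At equilibrium [HA] = 0.247 − 1.41 × 10^-1 = 1.06 × 10^-1 M
Ka = [H+][A-]/[HA] = (1.41 × 10^-1)² / 1.06 × 10^-1 = 1.9 × 10^-1

Ka = 1.9 × 10^-1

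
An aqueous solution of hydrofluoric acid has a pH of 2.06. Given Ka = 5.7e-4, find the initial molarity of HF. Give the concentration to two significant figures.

[H+] = 10^(-2.06) = 8.71 × 10^-3 M = x
Ka = x²/(C₀ − x) ⇒ C₀ = x + x²/Ka
C₀ = 8.71 × 10^-3 + (8.71 × 10^-3)²/(5.7 × 10^-4) = 1.42 × 10^-1 M

C₀ = 1.4 × 10^-1 M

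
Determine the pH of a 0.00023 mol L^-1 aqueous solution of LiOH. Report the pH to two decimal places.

pH = 10.36

LiOH is a strong base; [OH-] = 0.00023 M.
pOH = -log(0.00023) = 3.64
pH = 14.00 - 3.64 = 10.36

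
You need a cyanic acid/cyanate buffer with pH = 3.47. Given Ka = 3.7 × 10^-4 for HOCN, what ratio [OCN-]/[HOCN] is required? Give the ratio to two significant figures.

ratio = 1.1

pKa = -log(3.7 × 10^-4) = 3.432
pH = pKa + log(r) ⇒ log(r) = 3.47 − 3.432 = +0.038
r = [OCN-]/[HOCN] = 10^(+0.038) = 1.09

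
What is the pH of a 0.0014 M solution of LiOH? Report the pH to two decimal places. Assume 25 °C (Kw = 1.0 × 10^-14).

pH = 11.15

LiOH is a strong base; [OH-] = 0.0014 M.
pOH = -log(0.0014) = 2.85
pH = 14.00 - 2.85 = 11.15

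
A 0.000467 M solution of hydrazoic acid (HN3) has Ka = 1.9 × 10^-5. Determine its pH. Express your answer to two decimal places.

HN3 ⇌ N3- + H+
Ka = [H+]²/(0.000467 − [H+]) = 1.9 × 10^-5
Here C₀/Ka ≈ 24.6, so the small-[H+] approximation fails. Use the quadratic:
[H+] = (−Ka + √(Ka² + 4·Ka·C₀))/2 = 8.52 × 10^-5 M
pH = −log(8.52 × 10^-5) = 4.07

pH = 4.07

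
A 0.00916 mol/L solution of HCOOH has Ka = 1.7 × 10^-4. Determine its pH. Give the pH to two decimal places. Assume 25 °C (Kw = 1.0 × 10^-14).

HCOOH ⇌ HCOO- + H+
From the ICE table, Ka = x²/(0.00916 − x) = 1.7 × 10^-4.
Here C₀/Ka ≈ 53.9, so the small-x approximation fails. Use the quadratic:
x = (−Ka + √(Ka² + 4·Ka·C₀))/2 = 1.17 × 10^-3 M
pH = −log[H+] = −log(1.17 × 10^-3) = 2.93

pH = 2.93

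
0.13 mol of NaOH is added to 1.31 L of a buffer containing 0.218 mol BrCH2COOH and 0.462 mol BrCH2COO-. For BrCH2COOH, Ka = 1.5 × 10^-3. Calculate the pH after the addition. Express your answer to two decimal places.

pH = 3.65

OH- converts BrCH2COOH to BrCH2COO-: BrCH2COOH → 0.088 mol, BrCH2COO- → 0.592 mol.
pKa = −log(1.5 × 10^-3) = 2.824
pH = pKa + log([A⁻]/[HA]) = 2.824 + log(0.592/0.088) = 2.824 +0.828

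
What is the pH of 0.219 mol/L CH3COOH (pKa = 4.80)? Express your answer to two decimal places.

pH = 2.73

CH3COOH ⇌ CH3COO- + H+
Ka = 10^(−4.80) = 1.58 × 10^-5
Let x = [H+] at equilibrium. Ka = x²/(0.219 − x).
Assume x ≪ 0.219: x ≈ √(1.58 × 10^-5 × 0.219) = 1.86 × 10^-3 M
Check: 0.85% ionized — well under 5%, approximation valid.
pH = −log[H+] = −log(1.86 × 10^-3) = 2.73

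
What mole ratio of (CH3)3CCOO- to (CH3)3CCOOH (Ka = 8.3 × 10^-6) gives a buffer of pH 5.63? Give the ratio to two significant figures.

pKa = -log(8.3 × 10^-6) = 5.081
pH = pKa + log(r) ⇒ log(r) = 5.63 − 5.081 = +0.549
r = [(CH3)3CCOO-]/[(CH3)3CCOOH] = 10^(+0.549) = 3.54

ratio = 3.5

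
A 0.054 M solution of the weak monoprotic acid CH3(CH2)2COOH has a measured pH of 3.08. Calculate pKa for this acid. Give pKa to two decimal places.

[H+] = 10^(-3.08) = 8.32 × 10^-4 M
At equilibrium [HA] = 0.054 − 8.32 × 10^-4 = 5.32 × 10^-2 M
Ka = [H+][A-]/[HA] = (8.32 × 10^-4)² / 5.32 × 10^-2 = 1.30 × 10^-5
pKa = -log(1.30 × 10^-5) = 4.89

pKa = 4.89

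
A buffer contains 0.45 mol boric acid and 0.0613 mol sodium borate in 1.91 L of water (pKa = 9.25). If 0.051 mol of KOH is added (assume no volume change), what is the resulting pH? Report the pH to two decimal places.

pH = 8.70

OH- converts B(OH)3 to B(OH)4-: B(OH)3 → 0.399 mol, B(OH)4- → 0.112 mol.
pH = pKa + log([A⁻]/[HA]) = 9.25 + log(0.112/0.399) = 9.25 -0.552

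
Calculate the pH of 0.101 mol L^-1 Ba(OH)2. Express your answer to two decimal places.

pH = 13.31

Ba(OH)2 is a strong base (each formula unit releases 2 OH-); [OH-] = 0.202 M.
pOH = -log(0.202) = 0.69
pH = 14.00 - 0.69 = 13.31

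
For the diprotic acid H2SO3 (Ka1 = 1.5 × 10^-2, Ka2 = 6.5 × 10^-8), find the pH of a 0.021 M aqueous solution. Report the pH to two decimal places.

pH = 1.93

Since Ka1 ≫ Ka2, the first ionization dominates [H+].
Ka1 = x²/(0.021 − x) = 1.5 × 10^-2
Solving the quadratic: x = (−Ka1 + √(Ka1² + 4·Ka1·C₀))/2 = 1.18 × 10^-2 M
pH = −log(1.18 × 10^-2) = 1.93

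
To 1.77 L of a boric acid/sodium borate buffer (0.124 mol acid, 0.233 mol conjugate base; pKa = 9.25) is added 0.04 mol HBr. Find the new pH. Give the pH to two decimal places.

pH = 9.32

Added H+ converts B(OH)4- to B(OH)3: B(OH)3 → 0.164 mol, B(OH)4- → 0.193 mol.
pH = pKa + log(n_B(OH)4-/n_B(OH)3) = 9.25 + log(0.193/0.164) = 9.25 + (+0.071)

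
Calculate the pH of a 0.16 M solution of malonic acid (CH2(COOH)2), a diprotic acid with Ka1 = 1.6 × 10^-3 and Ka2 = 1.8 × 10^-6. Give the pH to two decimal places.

Since Ka1 ≫ Ka2, the first ionization dominates [H+].
Ka1 = x²/(0.16 − x) = 1.6 × 10^-3
Solving the quadratic: x = (−Ka1 + √(Ka1² + 4·Ka1·C₀))/2 = 1.52 × 10^-2 M
pH = −log(1.52 × 10^-2) = 1.82

pH = 1.82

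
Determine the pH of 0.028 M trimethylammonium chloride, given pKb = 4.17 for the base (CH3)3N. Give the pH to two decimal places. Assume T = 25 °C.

(CH3)3NH+ is the conjugate acid of the weak base (CH3)3N.
Kb = 10^(−4.17) = 6.76 × 10^-5
Ka = Kw/Kb = 1.0×10^-14 / 6.76 × 10^-5 = 1.48 × 10^-10
Ka = [H+]²/(0.028 − [H+]) = 1.48 × 10^-10
Assume [H+] ≪ 0.028: [H+] ≈ √(1.48 × 10^-10 × 0.028) = 2.04 × 10^-6 M
([H+]/C₀ = 0.0073% < 5%, so the approximation holds.)
pH = −log[H+] = −log(2.04 × 10^-6) = 5.69

pH = 5.69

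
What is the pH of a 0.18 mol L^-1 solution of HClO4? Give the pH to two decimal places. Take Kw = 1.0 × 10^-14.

pH = 0.74

HClO4 is a strong acid and dissociates completely, so [H+] = 0.18 M.
pH = -log(0.18) = 0.74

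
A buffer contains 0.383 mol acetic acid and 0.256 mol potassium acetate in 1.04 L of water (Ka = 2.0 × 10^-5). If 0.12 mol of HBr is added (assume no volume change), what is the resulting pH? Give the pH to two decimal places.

Added H+ converts CH3COO- to CH3COOH: CH3COOH → 0.503 mol, CH3COO- → 0.136 mol.
pKa = −log(2.0 × 10^-5) = 4.699
Henderson–Hasselbalch with mole ratio 0.136/0.503: pH = 4.699 + (-0.568)

pH = 4.13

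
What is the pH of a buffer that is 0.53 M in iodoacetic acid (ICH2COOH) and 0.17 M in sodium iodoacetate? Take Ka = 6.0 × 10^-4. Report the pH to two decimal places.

pH = 2.73

pKa = −log(6.0 × 10^-4) = 3.222
pH = pKa + log([A⁻]/[HA]) = 3.222 + log(0.17/0.53)
pH = 3.222 + (-0.494) = 2.73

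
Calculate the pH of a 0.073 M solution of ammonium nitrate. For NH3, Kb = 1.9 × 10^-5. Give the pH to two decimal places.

pH = 5.21

NH4+ is the conjugate acid of the weak base NH3.
Ka = Kw/Kb = 1.0×10^-14 / 1.9 × 10^-5 = 5.26 × 10^-10
Let x = [H+] at equilibrium. Ka = x²/(0.073 − x).
Assume x ≪ 0.073: x ≈ √(5.26 × 10^-10 × 0.073) = 6.20 × 10^-6 M
pH = −log[H+] = −log(6.20 × 10^-6) = 5.21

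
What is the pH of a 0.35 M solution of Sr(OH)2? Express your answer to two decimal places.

Sr(OH)2 is a strong base (each formula unit releases 2 OH-); [OH-] = 0.7 M.
pOH = -log(0.7) = 0.15
pH = 14.00 - 0.15 = 13.85

pH = 13.85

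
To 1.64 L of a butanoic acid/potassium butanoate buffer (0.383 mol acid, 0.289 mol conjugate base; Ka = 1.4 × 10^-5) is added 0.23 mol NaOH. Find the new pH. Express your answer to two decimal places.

OH- converts CH3(CH2)2COOH to CH3(CH2)2COO-: CH3(CH2)2COOH → 0.153 mol, CH3(CH2)2COO- → 0.519 mol.
pKa = −log(1.4 × 10^-5) = 4.854
pH = pKa + log(n_CH3(CH2)2COO-/n_CH3(CH2)2COOH) = 4.854 + log(0.519/0.153) = 4.854 + (+0.530)

pH = 5.38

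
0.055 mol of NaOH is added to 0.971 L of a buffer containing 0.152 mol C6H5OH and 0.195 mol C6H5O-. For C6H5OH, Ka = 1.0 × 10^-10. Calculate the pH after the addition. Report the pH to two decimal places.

After neutralization: n(C6H5OH) = 0.097 mol, n(C6H5O-) = 0.25 mol.
pKa = −log(1.0 × 10^-10) = 10.000
pH = pKa + log([A⁻]/[HA]) = 10.000 + log(0.25/0.097) = 10.000 +0.411

pH = 10.41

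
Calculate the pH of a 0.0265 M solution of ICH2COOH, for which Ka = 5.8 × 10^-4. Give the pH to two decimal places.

ICH2COOH ⇌ ICH2COO- + H+
From the ICE table, Ka = [H+]²/(0.0265 − [H+]) = 5.8 × 10^-4.
The 5% rule fails; solving [H+]² + Ka·[H+] − Ka·C₀ = 0 exactly:
[H+] = [−0.00058 + √(0.00058² + 6.15e-05)]/2 = 3.64 × 10^-3 M
pH = −log[H+] = −log(3.64 × 10^-3) = 2.44

pH = 2.44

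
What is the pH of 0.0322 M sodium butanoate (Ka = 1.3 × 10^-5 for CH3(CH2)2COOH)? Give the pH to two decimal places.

CH3(CH2)2COO- is the conjugate base of the weak acid CH3(CH2)2COOH.
Kb = Kw/Ka = 1.0×10^-14 / 1.3 × 10^-5 = 7.69 × 10^-10
Let x = [OH-] at equilibrium. Kb = x²/(0.0322 − x).
Assume x ≪ 0.0322: x ≈ √(7.69 × 10^-10 × 0.0322) = 4.98 × 10^-6 M
pOH = −log(4.98 × 10^-6) = 5.30; pH = 14.00 − 5.30 = 8.70

pH = 8.70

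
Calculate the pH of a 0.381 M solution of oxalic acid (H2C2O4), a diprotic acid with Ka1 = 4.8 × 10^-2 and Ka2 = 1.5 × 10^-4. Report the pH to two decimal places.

pH = 0.95

Since Ka1 ≫ Ka2, the first ionization dominates [H+].
Ka1 = x²/(0.381 − x) = 4.8 × 10^-2
Solving the quadratic: x = (−Ka1 + √(Ka1² + 4·Ka1·C₀))/2 = 1.13 × 10^-1 M
pH = −log(1.13 × 10^-1) = 0.95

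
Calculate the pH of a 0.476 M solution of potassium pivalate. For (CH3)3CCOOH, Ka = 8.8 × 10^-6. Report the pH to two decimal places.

(CH3)3CCOO- is the conjugate base of the weak acid (CH3)3CCOOH.
Kb = Kw/Ka = 1.0×10^-14 / 8.8 × 10^-6 = 1.14 × 10^-9
From the ICE table, Kb = x²/(0.476 − x) = 1.14 × 10^-9.
Neglecting x in the denominator: x = √(1.14 × 10^-9 × 0.476) = 2.33 × 10^-5 M
Check: 0.0049% ionized — well under 5%, approximation valid.
pOH = −log(2.33 × 10^-5) = 4.63; pH = 14.00 − 4.63 = 9.37

pH = 9.37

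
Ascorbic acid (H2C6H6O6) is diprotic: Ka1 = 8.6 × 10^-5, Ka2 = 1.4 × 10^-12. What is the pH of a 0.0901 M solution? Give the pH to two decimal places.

Ka1 ≫ Ka2, so treat the first dissociation as the only significant source of H+.
Ka1 = x²/(0.0901 − x) = 8.6 × 10^-5
x ≈ √(8.6 × 10^-5 × 0.0901) = 2.78 × 10^-3 M
pH = −log(2.78 × 10^-3) = 2.56

pH = 2.56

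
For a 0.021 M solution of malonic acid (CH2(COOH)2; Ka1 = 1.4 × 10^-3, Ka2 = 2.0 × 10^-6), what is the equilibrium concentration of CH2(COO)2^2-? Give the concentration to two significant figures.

2.0 × 10^-6 M

First ionization gives [H+] ≈ [CH2(COOH)COO-] = 4.77 × 10^-3 M.
Second step: Ka2 = [H+][CH2(COO)2^2-]/[CH2(COOH)COO-] ≈ [CH2(COO)2^2-] (since [H+] ≈ [CH2(COOH)COO-]).
So [CH2(COO)2^2-] ≈ Ka2.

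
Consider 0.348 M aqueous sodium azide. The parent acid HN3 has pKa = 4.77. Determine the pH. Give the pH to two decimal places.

pH = 9.16

N3- is the conjugate base of the weak acid HN3.
Ka = 10^(−4.77) = 1.70 × 10^-5
Kb = Kw/Ka = 1.0×10^-14 / 1.70 × 10^-5 = 5.88 × 10^-10
From the ICE table, Kb = [OH-]²/(0.348 − [OH-]) = 5.88 × 10^-10.
Assume [OH-] ≪ 0.348: [OH-] ≈ √(5.88 × 10^-10 × 0.348) = 1.43 × 10^-5 M
([OH-]/C₀ = 0.0041% < 5%, so the approximation holds.)
pOH = −log(1.43 × 10^-5) = 4.84; pH = 14.00 − 4.84 = 9.16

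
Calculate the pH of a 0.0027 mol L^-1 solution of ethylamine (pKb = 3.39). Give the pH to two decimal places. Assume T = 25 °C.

pH = 10.94

C2H5NH2 + H2O ⇌ C2H5NH3+ + OH-
Kb = 10^(−3.39) = 4.07 × 10^-4
Kb = [OH-]²/(0.0027 − [OH-]) = 4.07 × 10^-4
The 5% rule fails; solving [OH-]² + Kb·[OH-] − Kb·C₀ = 0 exactly:
[OH-] = [−0.000407 + √(0.000407² + 4.4e-06)]/2 = 8.64 × 10^-4 M
pOH = 3.06, so pH = 14.00 − pOH = 10.94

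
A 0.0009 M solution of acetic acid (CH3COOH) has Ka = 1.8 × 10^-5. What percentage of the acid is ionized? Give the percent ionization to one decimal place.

13.2%

CH3COOH ⇌ CH3COO- + H+; let x = [H+] at equilibrium.
Ka = x²/(C₀ − x); solving the quadratic gives x = 1.19 × 10^-4 M.
Fraction ionized = 1.19 × 10^-4 / 0.0009 = 0.1322 → 13.2%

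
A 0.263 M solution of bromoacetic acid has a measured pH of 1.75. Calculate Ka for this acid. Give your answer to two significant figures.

Ka = 1.3 × 10^-3

[H+] = 10^(-1.75) = 1.78 × 10^-2 M
At equilibrium [HA] = 0.263 − 1.78 × 10^-2 = 2.45 × 10^-1 M
Ka = [H+][A-]/[HA] = (1.78 × 10^-2)² / 2.45 × 10^-1 = 1.3 × 10^-3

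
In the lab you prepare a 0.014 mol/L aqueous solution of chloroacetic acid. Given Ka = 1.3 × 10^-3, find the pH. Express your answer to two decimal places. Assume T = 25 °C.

pH = 2.44

ClCH2COOH ⇌ ClCH2COO- + H+
From the ICE table, Ka = x²/(0.014 − x) = 1.3 × 10^-3.
x is not negligible relative to C₀; solve x² + 0.0013·x − 1.82e-05 = 0.
x = [−0.0013 + √(0.0013² + 7.28e-05)]/2 = 3.67 × 10^-3 M
pH = −log(3.67 × 10^-3) = 2.44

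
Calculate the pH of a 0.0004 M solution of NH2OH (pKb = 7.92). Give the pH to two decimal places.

pH = 8.34

NH2OH + H2O ⇌ NH3OH+ + OH-
Kb = 10^(−7.92) = 1.20 × 10^-8
From the ICE table, Kb = [OH-]²/(0.0004 − [OH-]) = 1.20 × 10^-8.
Assume [OH-] ≪ 0.0004: [OH-] ≈ √(1.20 × 10^-8 × 0.0004) = 2.19 × 10^-6 M
([OH-]/C₀ = 0.55% < 5%, so the approximation holds.)
pOH = −log(2.19 × 10^-6) = 5.66; pH = 14.00 − 5.66 = 8.34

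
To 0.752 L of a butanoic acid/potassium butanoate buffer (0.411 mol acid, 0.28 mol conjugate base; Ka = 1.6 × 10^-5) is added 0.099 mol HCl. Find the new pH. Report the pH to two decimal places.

pH = 4.35

Added H+ converts CH3(CH2)2COO- to CH3(CH2)2COOH: CH3(CH2)2COOH → 0.51 mol, CH3(CH2)2COO- → 0.181 mol.
pKa = −log(1.6 × 10^-5) = 4.796
pH = pKa + log(n_CH3(CH2)2COO-/n_CH3(CH2)2COOH) = 4.796 + log(0.181/0.51) = 4.796 + (-0.450)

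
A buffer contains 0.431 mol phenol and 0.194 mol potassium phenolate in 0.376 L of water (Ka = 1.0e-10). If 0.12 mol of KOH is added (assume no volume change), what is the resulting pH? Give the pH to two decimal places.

pH = 10.00

After neutralization: n(C6H5OH) = 0.311 mol, n(C6H5O-) = 0.314 mol.
pKa = −log(1.0 × 10^-10) = 10.000
pH = pKa + log(n_C6H5O-/n_C6H5OH) = 10.000 + log(0.314/0.311) = 10.000 + (+0.004)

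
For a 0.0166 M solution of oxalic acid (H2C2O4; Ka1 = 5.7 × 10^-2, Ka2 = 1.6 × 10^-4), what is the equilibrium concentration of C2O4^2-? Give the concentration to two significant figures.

First ionization gives [H+] ≈ [HC2O4-] = 1.34 × 10^-2 M.
Second step: Ka2 = [H+][C2O4^2-]/[HC2O4-] ≈ [C2O4^2-] (since [H+] ≈ [HC2O4-]).
So [C2O4^2-] ≈ Ka2.

1.6 × 10^-4 M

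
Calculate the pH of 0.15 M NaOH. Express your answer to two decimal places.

NaOH is a strong base; [OH-] = 0.15 M.
pOH = -log(0.15) = 0.82
pH = 14.00 - 0.82 = 13.18

pH = 13.18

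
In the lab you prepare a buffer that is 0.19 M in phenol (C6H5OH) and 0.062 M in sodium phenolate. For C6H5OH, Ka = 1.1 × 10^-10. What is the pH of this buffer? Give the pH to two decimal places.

pH = 9.47

pKa = −log(1.1 × 10^-10) = 9.959
pH = pKa + log([A⁻]/[HA]) = 9.959 + log(0.062/0.19)
pH = 9.959 + (-0.486) = 9.47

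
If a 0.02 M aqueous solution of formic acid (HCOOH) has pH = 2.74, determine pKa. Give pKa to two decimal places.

pKa = 3.74

[H+] = 10^(-2.74) = 1.82 × 10^-3 M
At equilibrium [HA] = 0.02 − 1.82 × 10^-3 = 1.82 × 10^-2 M
Ka = [H+][A-]/[HA] = (1.82 × 10^-3)² / 1.82 × 10^-2 = 1.82 × 10^-4
pKa = -log(1.82 × 10^-4) = 3.74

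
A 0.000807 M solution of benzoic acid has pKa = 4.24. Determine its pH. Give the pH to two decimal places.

pH = 3.72

C6H5COOH ⇌ C6H5COO- + H+
Ka = 10^(−4.24) = 5.75 × 10^-5
Let x = [H+] at equilibrium. Ka = x²/(0.000807 − x).
The 5% rule fails; solving x² + Ka·x − Ka·C₀ = 0 exactly:
x = [−5.75e-05 + √(5.75e-05² + 1.86e-07)]/2 = 1.89 × 10^-4 M
pH = −log[H+] = −log(1.89 × 10^-4) = 3.72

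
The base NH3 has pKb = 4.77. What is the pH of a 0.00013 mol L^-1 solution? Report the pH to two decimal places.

pH = 9.59

NH3 + H2O ⇌ NH4+ + OH-
Kb = 10^(−4.77) = 1.70 × 10^-5
Let x = [OH-] at equilibrium. Kb = x²/(0.00013 − x).
The 5% rule fails; solving x² + Kb·x − Kb·C₀ = 0 exactly:
x = [−1.7e-05 + √(1.7e-05² + 8.84e-09)]/2 = 3.93 × 10^-5 M
pOH = 4.41, so pH = 14.00 − pOH = 9.59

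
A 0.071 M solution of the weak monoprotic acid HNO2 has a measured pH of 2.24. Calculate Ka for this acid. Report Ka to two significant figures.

[H+] = 10^(-2.24) = 5.75 × 10^-3 M
At equilibrium [HA] = 0.071 − 5.75 × 10^-3 = 6.52 × 10^-2 M
Ka = [H+][A-]/[HA] = (5.75 × 10^-3)² / 6.52 × 10^-2 = 5.1 × 10^-4

Ka = 5.1 × 10^-4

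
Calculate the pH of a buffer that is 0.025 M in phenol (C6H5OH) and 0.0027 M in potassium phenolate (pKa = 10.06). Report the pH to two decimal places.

pH = 9.09

Henderson–Hasselbalch: pH = pKa + log([C6H5O-]/[C6H5OH]) = 10.06 + log(0.0027/0.025)
pH = 10.06 + (-0.967) = 9.09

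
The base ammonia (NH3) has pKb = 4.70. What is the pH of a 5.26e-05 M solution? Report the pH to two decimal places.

pH = 9.38

NH3 + H2O ⇌ NH4+ + OH-
Kb = 10^(−4.70) = 2.00 × 10^-5
Kb = x²/(5.26e-05 − x) = 2.00 × 10^-5
x is not negligible relative to C₀; solve x² + 2e-05·x − 1.05e-09 = 0.
x = (−Kb + √(Kb² + 4·Kb·C₀))/2 = 2.39 × 10^-5 M
pOH = −log(2.39 × 10^-5) = 4.62; pH = 14.00 − 4.62 = 9.38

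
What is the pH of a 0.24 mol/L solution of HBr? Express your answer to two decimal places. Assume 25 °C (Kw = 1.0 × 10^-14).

HBr is a strong acid and dissociates completely, so [H+] = 0.24 M.
pH = -log(0.24) = 0.62

pH = 0.62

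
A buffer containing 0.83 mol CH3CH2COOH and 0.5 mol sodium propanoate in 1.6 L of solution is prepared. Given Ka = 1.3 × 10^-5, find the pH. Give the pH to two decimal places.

pH = 4.67

pKa = −log(1.3 × 10^-5) = 4.886
pH = pKa + log([A⁻]/[HA]) = 4.886 + log(0.5/0.83)
pH = 4.886 + (-0.220) = 4.67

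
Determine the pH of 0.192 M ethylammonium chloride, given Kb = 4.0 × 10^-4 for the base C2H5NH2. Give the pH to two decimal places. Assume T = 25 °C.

pH = 5.66

C2H5NH3+ is the conjugate acid of the weak base C2H5NH2.
Ka = Kw/Kb = 1.0×10^-14 / 4.0 × 10^-4 = 2.50 × 10^-11
From the ICE table, Ka = x²/(0.192 − x) = 2.50 × 10^-11.
Since Ka ≪ C₀, x ≈ √(Ka·C₀) = 2.19 × 10^-6 M.
pH = −log(2.19 × 10^-6) = 5.66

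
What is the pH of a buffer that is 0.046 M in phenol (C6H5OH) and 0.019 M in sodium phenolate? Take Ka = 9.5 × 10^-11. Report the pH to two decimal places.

pKa = −log(9.5 × 10^-11) = 10.022
Using pH = pKa + log([base]/[acid]) with [base]/[acid] = 0.019/0.046:
pH = 10.022 + (-0.384) = 9.64

pH = 9.64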